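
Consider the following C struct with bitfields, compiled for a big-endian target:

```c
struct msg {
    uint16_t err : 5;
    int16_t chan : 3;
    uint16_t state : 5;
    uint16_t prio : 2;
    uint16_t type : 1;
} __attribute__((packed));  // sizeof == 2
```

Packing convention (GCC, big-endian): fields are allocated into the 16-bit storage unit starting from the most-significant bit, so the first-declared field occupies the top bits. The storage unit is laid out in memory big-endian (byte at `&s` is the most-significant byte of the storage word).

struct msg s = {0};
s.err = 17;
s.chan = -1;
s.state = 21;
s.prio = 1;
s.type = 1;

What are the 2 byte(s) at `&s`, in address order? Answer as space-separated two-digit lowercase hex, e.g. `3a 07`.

8f ab

err (5b) val=17 bits=0x11 at bit 11: 0x8800
chan (3b) val=-1 bits=0x7 at bit 8: 0x8f00
state (5b) val=21 bits=0x15 at bit 3: 0x8fa8
prio (2b) val=1 bits=0x1 at bit 1: 0x8faa
type (1b) val=1 bits=0x1 at bit 0: 0x8fab
word = 0x8fab → big-endian bytes:
  [0]=0x8f  [1]=0xab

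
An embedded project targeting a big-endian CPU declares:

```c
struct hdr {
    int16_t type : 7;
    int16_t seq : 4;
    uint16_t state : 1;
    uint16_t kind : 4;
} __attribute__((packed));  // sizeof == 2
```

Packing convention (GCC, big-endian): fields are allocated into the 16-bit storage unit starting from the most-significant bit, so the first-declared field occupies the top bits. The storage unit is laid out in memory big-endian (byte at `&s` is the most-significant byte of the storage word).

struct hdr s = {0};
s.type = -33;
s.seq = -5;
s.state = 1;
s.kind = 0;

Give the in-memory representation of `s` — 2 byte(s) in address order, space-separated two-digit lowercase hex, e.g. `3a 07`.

type:7 = -33 → 0x5f << 9 → word 0xbe00
seq:4 = -5 → 0xb << 5 → word 0xbf60
state:1 = 1 → 0x1 << 4 → word 0xbf70
kind:4 = 0 → 0x0 << 0 → word 0xbf70
word = 0xbf70 → big-endian bytes:
  [0]=0xbf  [1]=0x70

bf 70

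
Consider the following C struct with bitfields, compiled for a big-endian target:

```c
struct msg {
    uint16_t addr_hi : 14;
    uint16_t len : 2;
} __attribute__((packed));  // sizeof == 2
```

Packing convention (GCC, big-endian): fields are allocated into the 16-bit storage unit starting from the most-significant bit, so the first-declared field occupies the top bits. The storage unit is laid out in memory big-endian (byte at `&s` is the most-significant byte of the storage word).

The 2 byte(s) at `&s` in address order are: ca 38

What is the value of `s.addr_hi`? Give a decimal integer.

[0]=0xca [1]=0x38 (big-endian) → word 0xca38
addr_hi [2+:14] = (word>>2) & 0x3fff = 12942  ←
len [0+:2] = (word>>0) & 0x3 = 0

12942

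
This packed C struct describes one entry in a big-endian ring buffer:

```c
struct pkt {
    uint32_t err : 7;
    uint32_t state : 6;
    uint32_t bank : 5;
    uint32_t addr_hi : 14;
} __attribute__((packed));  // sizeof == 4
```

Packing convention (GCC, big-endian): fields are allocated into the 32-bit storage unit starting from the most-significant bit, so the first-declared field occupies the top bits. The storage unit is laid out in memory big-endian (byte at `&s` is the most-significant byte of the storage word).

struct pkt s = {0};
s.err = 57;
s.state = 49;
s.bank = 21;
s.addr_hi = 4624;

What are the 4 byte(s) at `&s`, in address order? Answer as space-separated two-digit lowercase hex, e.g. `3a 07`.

err:7 = 57 → 0x39 << 25 → word 0x72000000
state:6 = 49 → 0x31 << 19 → word 0x73880000
bank:5 = 21 → 0x15 << 14 → word 0x738d4000
addr_hi:14 = 4624 → 0x1210 << 0 → word 0x738d5210
word = 0x738d5210 → big-endian bytes:
  [0]=0x73  [1]=0x8d  [2]=0x52  [3]=0x10

73 8d 52 10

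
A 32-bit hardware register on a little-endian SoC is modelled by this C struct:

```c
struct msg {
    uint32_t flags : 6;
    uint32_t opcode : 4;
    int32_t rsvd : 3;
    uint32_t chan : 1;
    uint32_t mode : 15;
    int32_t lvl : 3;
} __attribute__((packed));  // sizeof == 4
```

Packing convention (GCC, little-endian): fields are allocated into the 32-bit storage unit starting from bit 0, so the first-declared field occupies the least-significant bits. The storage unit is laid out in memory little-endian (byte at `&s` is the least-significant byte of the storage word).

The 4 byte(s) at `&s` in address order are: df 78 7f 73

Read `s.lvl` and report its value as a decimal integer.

[0]=0xdf [1]=0x78 [2]=0x7f [3]=0x73 (little-endian) → word 0x737f78df
flags [0+:6] = (word>>0) & 0x3f = 31
opcode [6+:4] = (word>>6) & 0xf = 3
rsvd [10+:3] = (word>>10) & 0x7 = 6
chan [13+:1] = (word>>13) & 0x1 = 1
mode [14+:15] = (word>>14) & 0x7fff = 19965
lvl [29+:3] = (word>>29) & 0x7 = 3  ←
lvl signed 3b, MSB=0: value = 3

3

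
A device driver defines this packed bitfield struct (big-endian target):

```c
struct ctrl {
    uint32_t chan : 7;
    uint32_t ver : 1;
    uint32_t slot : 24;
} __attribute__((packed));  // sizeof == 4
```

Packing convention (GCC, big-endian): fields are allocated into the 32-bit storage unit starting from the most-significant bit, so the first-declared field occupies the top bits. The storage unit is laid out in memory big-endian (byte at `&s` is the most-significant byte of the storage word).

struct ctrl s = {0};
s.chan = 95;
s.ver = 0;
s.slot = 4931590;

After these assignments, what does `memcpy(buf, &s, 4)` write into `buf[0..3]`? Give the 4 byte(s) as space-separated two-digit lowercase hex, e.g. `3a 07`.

chan:7 = 95 → 0x5f << 25 → word 0xbe000000
ver:1 = 0 → 0x0 << 24 → word 0xbe000000
slot:24 = 4931590 → 0x4b4006 << 0 → word 0xbe4b4006
word = 0xbe4b4006 → big-endian bytes:
  [0]=0xbe  [1]=0x4b  [2]=0x40  [3]=0x06

be 4b 40 06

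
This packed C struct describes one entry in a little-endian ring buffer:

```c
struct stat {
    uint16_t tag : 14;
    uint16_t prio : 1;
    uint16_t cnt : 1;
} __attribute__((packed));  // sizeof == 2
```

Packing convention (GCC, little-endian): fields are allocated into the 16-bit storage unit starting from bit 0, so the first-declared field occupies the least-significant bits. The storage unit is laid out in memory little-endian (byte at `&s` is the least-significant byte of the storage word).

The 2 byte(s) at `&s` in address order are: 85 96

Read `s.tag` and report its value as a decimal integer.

5765

[0]=0x85 [1]=0x96 (little-endian) → word 0x9685
tag:14 @ bit 0 → (0x9685>>0)&0x3fff = 0x1685  ←
prio:1 @ bit 14 → (0x9685>>14)&0x1 = 0x0
cnt:1 @ bit 15 → (0x9685>>15)&0x1 = 0x1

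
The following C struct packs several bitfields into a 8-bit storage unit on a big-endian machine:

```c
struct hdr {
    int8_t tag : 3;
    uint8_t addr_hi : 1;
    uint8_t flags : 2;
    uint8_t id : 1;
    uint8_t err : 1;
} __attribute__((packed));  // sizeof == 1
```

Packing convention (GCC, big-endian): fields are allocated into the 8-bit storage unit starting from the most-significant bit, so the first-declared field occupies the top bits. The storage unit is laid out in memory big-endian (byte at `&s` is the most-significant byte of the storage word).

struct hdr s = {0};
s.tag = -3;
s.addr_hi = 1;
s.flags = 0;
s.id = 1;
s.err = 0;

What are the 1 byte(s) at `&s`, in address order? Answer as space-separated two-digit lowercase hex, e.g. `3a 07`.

b2

[5+:3] tag=-3 & 0x7 = 0x5; word=0xa0
[4+:1] addr_hi=1 & 0x1 = 0x1; word=0xb0
[2+:2] flags=0 & 0x3 = 0x0; word=0xb0
[1+:1] id=1 & 0x1 = 0x1; word=0xb2
[0+:1] err=0 & 0x1 = 0x0; word=0xb2
word = 0xb2 → big-endian bytes:
  [0]=0xb2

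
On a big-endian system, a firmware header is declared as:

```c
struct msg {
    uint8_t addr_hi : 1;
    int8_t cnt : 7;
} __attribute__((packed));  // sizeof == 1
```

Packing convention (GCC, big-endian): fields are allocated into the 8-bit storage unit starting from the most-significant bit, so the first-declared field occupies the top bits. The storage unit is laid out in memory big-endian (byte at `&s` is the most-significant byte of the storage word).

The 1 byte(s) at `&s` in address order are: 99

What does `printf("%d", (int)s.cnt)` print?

[0]=0x99 (big-endian) → word 0x99
addr_hi:1 @ bit 7 → (0x99>>7)&0x1 = 0x1
cnt:7 @ bit 0 → (0x99>>0)&0x7f = 0x19  ←
cnt signed 7b, MSB=0: value = 25

25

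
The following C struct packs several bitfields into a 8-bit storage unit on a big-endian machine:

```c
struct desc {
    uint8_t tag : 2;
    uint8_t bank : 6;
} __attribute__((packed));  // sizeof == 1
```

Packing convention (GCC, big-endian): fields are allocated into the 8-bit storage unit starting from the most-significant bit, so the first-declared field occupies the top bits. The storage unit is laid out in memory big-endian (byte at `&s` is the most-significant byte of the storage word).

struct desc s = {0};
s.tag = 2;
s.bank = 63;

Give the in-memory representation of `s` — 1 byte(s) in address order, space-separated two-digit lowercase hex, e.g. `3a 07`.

tag:2 = 2 → 0x2 << 6 → word 0x80
bank:6 = 63 → 0x3f << 0 → word 0xbf
word = 0xbf → big-endian bytes:
  [0]=0xbf

bf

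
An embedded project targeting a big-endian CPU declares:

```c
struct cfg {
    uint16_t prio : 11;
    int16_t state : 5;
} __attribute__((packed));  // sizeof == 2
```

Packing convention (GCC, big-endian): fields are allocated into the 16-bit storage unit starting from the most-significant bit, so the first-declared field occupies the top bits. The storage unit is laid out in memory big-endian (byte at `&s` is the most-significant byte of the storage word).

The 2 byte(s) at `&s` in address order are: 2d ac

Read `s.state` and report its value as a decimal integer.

[0]=0x2d [1]=0xac (big-endian) → word 0x2dac
prio:11 @ bit 5 → (0x2dac>>5)&0x7ff = 0x16d
state:5 @ bit 0 → (0x2dac>>0)&0x1f = 0xc  ←
state signed 5b, MSB=0: value = 12

12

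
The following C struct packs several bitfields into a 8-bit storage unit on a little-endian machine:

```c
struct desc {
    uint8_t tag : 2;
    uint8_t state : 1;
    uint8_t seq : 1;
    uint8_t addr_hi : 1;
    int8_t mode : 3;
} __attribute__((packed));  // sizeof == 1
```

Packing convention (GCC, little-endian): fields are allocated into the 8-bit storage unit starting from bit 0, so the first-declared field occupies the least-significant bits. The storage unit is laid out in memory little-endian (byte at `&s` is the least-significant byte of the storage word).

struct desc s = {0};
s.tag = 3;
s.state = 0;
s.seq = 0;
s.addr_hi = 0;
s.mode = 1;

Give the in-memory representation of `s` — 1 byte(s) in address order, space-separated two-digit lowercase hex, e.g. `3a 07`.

tag (2b) val=3 bits=0x3 at bit 0: 0x03
state (1b) val=0 bits=0x0 at bit 2: 0x03
seq (1b) val=0 bits=0x0 at bit 3: 0x03
addr_hi (1b) val=0 bits=0x0 at bit 4: 0x03
mode (3b) val=1 bits=0x1 at bit 5: 0x23
word = 0x23 → little-endian bytes:
  [0]=0x23

23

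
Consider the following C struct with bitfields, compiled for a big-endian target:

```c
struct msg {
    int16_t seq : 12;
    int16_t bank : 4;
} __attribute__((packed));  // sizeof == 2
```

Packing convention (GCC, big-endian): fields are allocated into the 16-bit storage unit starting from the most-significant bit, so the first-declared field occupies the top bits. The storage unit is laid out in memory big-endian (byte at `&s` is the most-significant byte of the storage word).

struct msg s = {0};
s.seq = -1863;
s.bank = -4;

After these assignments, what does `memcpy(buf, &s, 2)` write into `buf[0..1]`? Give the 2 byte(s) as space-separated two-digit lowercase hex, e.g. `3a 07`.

8b 9c

seq:12 = -1863 → 0x8b9 << 4 → word 0x8b90
bank:4 = -4 → 0xc << 0 → word 0x8b9c
word = 0x8b9c → big-endian bytes:
  [0]=0x8b  [1]=0x9c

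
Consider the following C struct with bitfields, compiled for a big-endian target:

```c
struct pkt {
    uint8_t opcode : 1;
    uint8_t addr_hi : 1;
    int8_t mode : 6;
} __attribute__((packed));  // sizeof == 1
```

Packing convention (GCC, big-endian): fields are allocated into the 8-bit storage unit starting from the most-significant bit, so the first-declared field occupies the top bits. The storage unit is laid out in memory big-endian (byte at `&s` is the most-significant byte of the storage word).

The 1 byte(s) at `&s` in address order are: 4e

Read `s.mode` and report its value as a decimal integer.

[0]=0x4e (big-endian) → word 0x4e
opcode:1 @ bit 7 → (0x4e>>7)&0x1 = 0x0
addr_hi:1 @ bit 6 → (0x4e>>6)&0x1 = 0x1
mode:6 @ bit 0 → (0x4e>>0)&0x3f = 0xe  ←
mode signed 6b, MSB=0: value = 14

14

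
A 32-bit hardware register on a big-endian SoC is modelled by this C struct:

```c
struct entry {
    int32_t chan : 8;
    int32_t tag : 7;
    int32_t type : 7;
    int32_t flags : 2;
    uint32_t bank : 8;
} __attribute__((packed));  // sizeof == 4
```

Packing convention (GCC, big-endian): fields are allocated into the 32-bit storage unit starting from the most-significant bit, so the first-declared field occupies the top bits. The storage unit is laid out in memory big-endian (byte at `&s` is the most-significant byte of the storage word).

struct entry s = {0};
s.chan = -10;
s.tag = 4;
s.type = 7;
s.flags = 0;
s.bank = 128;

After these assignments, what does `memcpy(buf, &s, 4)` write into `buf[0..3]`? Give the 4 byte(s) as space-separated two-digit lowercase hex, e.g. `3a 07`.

f6 08 1c 80

chan (8b) val=-10 bits=0xf6 at bit 24: 0xf6000000
tag (7b) val=4 bits=0x4 at bit 17: 0xf6080000
type (7b) val=7 bits=0x7 at bit 10: 0xf6081c00
flags (2b) val=0 bits=0x0 at bit 8: 0xf6081c00
bank (8b) val=128 bits=0x80 at bit 0: 0xf6081c80
word = 0xf6081c80 → big-endian bytes:
  [0]=0xf6  [1]=0x08  [2]=0x1c  [3]=0x80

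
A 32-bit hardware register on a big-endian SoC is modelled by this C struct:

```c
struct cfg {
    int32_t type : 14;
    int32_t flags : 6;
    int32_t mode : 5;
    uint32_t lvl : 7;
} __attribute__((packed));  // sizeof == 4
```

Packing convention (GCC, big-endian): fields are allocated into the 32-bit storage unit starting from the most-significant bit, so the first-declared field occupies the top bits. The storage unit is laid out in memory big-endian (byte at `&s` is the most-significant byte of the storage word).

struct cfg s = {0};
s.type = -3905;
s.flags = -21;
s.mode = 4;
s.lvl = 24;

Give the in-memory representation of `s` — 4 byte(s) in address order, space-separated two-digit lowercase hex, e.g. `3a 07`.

c2 fe b2 18

type:14 = -3905 → 0x30bf << 18 → word 0xc2fc0000
flags:6 = -21 → 0x2b << 12 → word 0xc2feb000
mode:5 = 4 → 0x4 << 7 → word 0xc2feb200
lvl:7 = 24 → 0x18 << 0 → word 0xc2feb218
word = 0xc2feb218 → big-endian bytes:
  [0]=0xc2  [1]=0xfe  [2]=0xb2  [3]=0x18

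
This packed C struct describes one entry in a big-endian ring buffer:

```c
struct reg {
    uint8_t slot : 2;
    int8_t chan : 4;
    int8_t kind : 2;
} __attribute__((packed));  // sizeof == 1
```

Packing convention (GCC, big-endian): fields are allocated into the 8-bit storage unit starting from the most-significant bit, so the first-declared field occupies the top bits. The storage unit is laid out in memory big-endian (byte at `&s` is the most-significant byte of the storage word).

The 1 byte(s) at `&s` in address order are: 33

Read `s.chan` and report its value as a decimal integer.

[0]=0x33 (big-endian) → word 0x33
slot:2 @ bit 6 → (0x33>>6)&0x3 = 0x0
chan:4 @ bit 2 → (0x33>>2)&0xf = 0xc  ←
kind:2 @ bit 0 → (0x33>>0)&0x3 = 0x3
chan signed 4b, MSB=1: 12 - 16 = -4

-4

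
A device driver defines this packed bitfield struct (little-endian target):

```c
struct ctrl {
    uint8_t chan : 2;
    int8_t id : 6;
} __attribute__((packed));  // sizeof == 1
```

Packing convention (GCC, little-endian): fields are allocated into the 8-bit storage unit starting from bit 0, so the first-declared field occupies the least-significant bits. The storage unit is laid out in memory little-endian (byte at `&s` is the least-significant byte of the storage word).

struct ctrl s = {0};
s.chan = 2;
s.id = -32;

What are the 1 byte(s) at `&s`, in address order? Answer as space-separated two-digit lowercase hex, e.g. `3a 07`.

82

chan:2 = 2 → 0x2 << 0 → word 0x02
id:6 = -32 → 0x20 << 2 → word 0x82
word = 0x82 → little-endian bytes:
  [0]=0x82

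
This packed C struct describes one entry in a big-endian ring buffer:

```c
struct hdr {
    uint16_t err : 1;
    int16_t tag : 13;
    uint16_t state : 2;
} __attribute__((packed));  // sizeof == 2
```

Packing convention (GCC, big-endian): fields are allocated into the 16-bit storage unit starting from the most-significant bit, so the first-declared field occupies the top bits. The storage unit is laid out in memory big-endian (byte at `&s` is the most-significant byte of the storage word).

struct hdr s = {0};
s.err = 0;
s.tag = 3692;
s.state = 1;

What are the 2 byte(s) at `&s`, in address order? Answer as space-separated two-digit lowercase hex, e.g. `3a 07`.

39 b1

err:1 = 0 → 0x0 << 15 → word 0x0000
tag:13 = 3692 → 0xe6c << 2 → word 0x39b0
state:2 = 1 → 0x1 << 0 → word 0x39b1
word = 0x39b1 → big-endian bytes:
  [0]=0x39  [1]=0xb1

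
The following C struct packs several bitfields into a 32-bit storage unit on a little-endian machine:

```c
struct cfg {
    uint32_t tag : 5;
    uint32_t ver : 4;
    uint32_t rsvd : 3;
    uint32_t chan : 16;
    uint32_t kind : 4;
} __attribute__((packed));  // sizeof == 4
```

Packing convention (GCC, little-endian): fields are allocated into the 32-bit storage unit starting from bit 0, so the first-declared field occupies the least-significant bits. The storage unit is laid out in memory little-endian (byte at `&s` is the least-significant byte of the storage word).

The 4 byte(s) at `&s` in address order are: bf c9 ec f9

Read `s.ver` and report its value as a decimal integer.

13

[0]=0xbf [1]=0xc9 [2]=0xec [3]=0xf9 (little-endian) → word 0xf9ecc9bf
tag [0+:5] = (word>>0) & 0x1f = 31
ver [5+:4] = (word>>5) & 0xf = 13  ←
rsvd [9+:3] = (word>>9) & 0x7 = 4
chan [12+:16] = (word>>12) & 0xffff = 40652
kind [28+:4] = (word>>28) & 0xf = 15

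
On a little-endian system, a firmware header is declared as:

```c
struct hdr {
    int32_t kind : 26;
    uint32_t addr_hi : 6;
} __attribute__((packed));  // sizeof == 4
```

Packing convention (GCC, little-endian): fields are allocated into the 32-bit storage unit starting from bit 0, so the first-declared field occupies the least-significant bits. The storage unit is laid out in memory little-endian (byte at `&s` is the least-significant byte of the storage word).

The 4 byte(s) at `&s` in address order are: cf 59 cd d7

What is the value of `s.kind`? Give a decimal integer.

-3319345

[0]=0xcf [1]=0x59 [2]=0xcd [3]=0xd7 (little-endian) → word 0xd7cd59cf
kind [0+:26] = (word>>0) & 0x3ffffff = 63789519  ←
addr_hi [26+:6] = (word>>26) & 0x3f = 53
kind signed 26b, MSB=1: 63789519 - 67108864 = -3319345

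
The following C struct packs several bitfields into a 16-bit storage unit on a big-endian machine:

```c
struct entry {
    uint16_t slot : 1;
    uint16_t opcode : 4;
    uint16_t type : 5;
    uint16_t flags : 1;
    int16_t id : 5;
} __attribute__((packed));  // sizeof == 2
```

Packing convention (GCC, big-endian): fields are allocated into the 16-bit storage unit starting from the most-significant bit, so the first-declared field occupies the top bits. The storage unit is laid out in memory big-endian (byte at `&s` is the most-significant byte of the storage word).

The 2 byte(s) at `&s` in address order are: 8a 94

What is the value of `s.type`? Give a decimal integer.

10

[0]=0x8a [1]=0x94 (big-endian) → word 0x8a94
slot [15+:1] = (word>>15) & 0x1 = 1
opcode [11+:4] = (word>>11) & 0xf = 1
type [6+:5] = (word>>6) & 0x1f = 10  ←
flags [5+:1] = (word>>5) & 0x1 = 0
id [0+:5] = (word>>0) & 0x1f = 20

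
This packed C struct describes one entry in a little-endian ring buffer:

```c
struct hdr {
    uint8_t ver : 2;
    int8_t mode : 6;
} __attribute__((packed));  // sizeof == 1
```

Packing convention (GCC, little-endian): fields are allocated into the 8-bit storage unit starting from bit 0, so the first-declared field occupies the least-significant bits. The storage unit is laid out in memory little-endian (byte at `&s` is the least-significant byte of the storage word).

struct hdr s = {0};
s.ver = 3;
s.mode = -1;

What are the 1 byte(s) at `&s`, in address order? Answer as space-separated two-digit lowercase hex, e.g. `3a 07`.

ver:2 = 3 → 0x3 << 0 → word 0x03
mode:6 = -1 → 0x3f << 2 → word 0xff
word = 0xff → little-endian bytes:
  [0]=0xff

ff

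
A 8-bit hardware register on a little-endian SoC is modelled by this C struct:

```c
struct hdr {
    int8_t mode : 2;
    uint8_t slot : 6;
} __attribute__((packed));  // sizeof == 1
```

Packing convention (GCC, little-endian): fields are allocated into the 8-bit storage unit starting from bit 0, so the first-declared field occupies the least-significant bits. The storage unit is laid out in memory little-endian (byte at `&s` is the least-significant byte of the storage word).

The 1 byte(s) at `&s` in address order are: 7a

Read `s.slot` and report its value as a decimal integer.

30

[0]=0x7a (little-endian) → word 0x7a
mode:2 @ bit 0 → (0x7a>>0)&0x3 = 0x2
slot:6 @ bit 2 → (0x7a>>2)&0x3f = 0x1e  ←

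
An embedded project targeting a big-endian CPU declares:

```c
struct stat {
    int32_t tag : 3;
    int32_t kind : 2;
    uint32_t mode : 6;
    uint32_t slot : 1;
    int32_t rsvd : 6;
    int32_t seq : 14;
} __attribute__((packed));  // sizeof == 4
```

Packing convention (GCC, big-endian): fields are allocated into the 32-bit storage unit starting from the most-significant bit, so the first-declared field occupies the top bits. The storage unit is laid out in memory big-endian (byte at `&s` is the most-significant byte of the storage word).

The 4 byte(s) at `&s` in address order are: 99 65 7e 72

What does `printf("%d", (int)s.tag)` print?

[0]=0x99 [1]=0x65 [2]=0x7e [3]=0x72 (big-endian) → word 0x99657e72
tag [29+:3] = (word>>29) & 0x7 = 4  ←
kind [27+:2] = (word>>27) & 0x3 = 3
mode [21+:6] = (word>>21) & 0x3f = 11
slot [20+:1] = (word>>20) & 0x1 = 0
rsvd [14+:6] = (word>>14) & 0x3f = 21
seq [0+:14] = (word>>0) & 0x3fff = 15986
tag signed 3b, MSB=1: 4 - 8 = -4

-4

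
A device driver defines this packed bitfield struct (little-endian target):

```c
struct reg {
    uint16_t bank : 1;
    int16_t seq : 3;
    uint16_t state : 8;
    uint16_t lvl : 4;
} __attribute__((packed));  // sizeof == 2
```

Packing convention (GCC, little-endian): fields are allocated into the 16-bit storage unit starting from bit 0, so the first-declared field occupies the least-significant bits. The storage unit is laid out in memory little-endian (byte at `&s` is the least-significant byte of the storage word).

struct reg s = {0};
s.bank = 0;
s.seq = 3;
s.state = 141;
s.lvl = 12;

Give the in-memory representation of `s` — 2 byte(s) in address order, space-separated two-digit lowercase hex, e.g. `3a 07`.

d6 c8

[0+:1] bank=0 & 0x1 = 0x0; word=0x0000
[1+:3] seq=3 & 0x7 = 0x3; word=0x0006
[4+:8] state=141 & 0xff = 0x8d; word=0x08d6
[12+:4] lvl=12 & 0xf = 0xc; word=0xc8d6
word = 0xc8d6 → little-endian bytes:
  [0]=0xd6  [1]=0xc8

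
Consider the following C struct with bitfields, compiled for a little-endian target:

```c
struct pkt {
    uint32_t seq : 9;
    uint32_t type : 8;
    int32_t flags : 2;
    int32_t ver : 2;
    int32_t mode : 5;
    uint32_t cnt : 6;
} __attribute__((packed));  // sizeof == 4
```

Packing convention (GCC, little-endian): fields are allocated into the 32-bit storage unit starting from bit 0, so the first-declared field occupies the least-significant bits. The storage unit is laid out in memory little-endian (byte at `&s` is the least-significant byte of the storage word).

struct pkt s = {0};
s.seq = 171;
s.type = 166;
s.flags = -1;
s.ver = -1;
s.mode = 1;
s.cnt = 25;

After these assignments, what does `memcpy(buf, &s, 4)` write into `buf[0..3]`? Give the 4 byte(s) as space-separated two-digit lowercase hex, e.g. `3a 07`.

[0+:9] seq=171 & 0x1ff = 0xab; word=0x000000ab
[9+:8] type=166 & 0xff = 0xa6; word=0x00014cab
[17+:2] flags=-1 & 0x3 = 0x3; word=0x00074cab
[19+:2] ver=-1 & 0x3 = 0x3; word=0x001f4cab
[21+:5] mode=1 & 0x1f = 0x1; word=0x003f4cab
[26+:6] cnt=25 & 0x3f = 0x19; word=0x643f4cab
word = 0x643f4cab → little-endian bytes:
  [0]=0xab  [1]=0x4c  [2]=0x3f  [3]=0x64

ab 4c 3f 64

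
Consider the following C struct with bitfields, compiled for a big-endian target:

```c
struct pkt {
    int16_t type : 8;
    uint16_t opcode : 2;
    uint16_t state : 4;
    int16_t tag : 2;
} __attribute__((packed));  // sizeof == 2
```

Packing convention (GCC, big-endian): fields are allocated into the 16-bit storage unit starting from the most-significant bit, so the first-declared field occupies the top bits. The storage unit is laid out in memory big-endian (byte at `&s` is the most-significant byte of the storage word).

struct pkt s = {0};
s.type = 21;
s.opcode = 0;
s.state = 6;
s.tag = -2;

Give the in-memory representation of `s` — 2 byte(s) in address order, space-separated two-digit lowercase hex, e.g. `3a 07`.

15 1a

[8+:8] type=21 & 0xff = 0x15; word=0x1500
[6+:2] opcode=0 & 0x3 = 0x0; word=0x1500
[2+:4] state=6 & 0xf = 0x6; word=0x1518
[0+:2] tag=-2 & 0x3 = 0x2; word=0x151a
word = 0x151a → big-endian bytes:
  [0]=0x15  [1]=0x1a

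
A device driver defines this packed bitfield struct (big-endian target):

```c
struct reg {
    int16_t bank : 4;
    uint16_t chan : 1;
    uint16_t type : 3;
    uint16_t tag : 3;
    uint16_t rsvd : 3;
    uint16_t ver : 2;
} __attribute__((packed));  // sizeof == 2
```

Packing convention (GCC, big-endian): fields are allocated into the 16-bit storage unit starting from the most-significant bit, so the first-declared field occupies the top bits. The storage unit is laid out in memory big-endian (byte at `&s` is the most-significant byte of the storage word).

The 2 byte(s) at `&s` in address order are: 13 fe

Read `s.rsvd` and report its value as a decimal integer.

7

[0]=0x13 [1]=0xfe (big-endian) → word 0x13fe
bank:4 @ bit 12 → (0x13fe>>12)&0xf = 0x1
chan:1 @ bit 11 → (0x13fe>>11)&0x1 = 0x0
type:3 @ bit 8 → (0x13fe>>8)&0x7 = 0x3
tag:3 @ bit 5 → (0x13fe>>5)&0x7 = 0x7
rsvd:3 @ bit 2 → (0x13fe>>2)&0x7 = 0x7  ←
ver:2 @ bit 0 → (0x13fe>>0)&0x3 = 0x2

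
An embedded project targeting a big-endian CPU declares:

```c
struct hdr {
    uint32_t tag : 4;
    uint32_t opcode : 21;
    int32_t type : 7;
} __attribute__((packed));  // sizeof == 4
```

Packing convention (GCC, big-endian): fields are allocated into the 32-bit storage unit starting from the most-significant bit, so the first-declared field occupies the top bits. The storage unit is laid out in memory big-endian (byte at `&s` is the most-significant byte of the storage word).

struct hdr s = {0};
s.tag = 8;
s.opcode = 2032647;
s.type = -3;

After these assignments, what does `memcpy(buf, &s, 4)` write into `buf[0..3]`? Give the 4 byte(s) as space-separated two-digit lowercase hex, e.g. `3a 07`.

8f 82 03 fd

tag:4 = 8 → 0x8 << 28 → word 0x80000000
opcode:21 = 2032647 → 0x1f0407 << 7 → word 0x8f820380
type:7 = -3 → 0x7d << 0 → word 0x8f8203fd
word = 0x8f8203fd → big-endian bytes:
  [0]=0x8f  [1]=0x82  [2]=0x03  [3]=0xfd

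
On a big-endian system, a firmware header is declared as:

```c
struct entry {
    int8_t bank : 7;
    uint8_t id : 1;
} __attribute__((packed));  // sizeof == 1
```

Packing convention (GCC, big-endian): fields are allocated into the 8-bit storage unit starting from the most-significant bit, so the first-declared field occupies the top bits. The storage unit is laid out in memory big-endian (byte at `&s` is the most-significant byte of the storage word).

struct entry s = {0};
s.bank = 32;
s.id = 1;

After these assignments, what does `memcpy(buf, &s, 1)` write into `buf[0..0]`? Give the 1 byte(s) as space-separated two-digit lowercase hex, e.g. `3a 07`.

bank:7 = 32 → 0x20 << 1 → word 0x40
id:1 = 1 → 0x1 << 0 → word 0x41
word = 0x41 → big-endian bytes:
  [0]=0x41

41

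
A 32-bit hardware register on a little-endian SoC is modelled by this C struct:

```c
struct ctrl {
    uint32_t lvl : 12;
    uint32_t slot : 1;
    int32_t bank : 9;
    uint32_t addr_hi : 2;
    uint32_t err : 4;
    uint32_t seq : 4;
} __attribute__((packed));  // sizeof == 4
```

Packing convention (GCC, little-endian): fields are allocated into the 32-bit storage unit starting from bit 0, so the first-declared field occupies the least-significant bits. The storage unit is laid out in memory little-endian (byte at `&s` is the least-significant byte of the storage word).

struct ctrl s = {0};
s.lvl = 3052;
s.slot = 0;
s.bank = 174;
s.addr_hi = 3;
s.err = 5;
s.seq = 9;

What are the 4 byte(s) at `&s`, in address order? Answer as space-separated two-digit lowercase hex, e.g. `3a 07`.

[0+:12] lvl=3052 & 0xfff = 0xbec; word=0x00000bec
[12+:1] slot=0 & 0x1 = 0x0; word=0x00000bec
[13+:9] bank=174 & 0x1ff = 0xae; word=0x0015cbec
[22+:2] addr_hi=3 & 0x3 = 0x3; word=0x00d5cbec
[24+:4] err=5 & 0xf = 0x5; word=0x05d5cbec
[28+:4] seq=9 & 0xf = 0x9; word=0x95d5cbec
word = 0x95d5cbec → little-endian bytes:
  [0]=0xec  [1]=0xcb  [2]=0xd5  [3]=0x95

ec cb d5 95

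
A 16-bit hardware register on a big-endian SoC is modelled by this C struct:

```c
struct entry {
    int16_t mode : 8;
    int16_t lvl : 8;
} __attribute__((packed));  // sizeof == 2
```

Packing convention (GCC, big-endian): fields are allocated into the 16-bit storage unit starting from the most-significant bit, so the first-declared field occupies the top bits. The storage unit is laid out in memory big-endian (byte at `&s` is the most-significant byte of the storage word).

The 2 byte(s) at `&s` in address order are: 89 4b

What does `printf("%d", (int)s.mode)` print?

-119

[0]=0x89 [1]=0x4b (big-endian) → word 0x894b
mode:8 @ bit 8 → (0x894b>>8)&0xff = 0x89  ←
lvl:8 @ bit 0 → (0x894b>>0)&0xff = 0x4b
mode signed 8b, MSB=1: 137 - 256 = -119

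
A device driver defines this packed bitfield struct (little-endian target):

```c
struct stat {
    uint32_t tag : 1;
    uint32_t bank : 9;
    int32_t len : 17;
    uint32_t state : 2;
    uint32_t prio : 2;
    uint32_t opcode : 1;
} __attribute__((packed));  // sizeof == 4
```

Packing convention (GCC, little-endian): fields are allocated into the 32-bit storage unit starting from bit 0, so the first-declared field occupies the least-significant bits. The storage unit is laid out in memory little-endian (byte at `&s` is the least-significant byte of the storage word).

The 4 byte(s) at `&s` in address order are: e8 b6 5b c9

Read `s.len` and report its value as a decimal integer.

[0]=0xe8 [1]=0xb6 [2]=0x5b [3]=0xc9 (little-endian) → word 0xc95bb6e8
tag:1 @ bit 0 → (0xc95bb6e8>>0)&0x1 = 0x0
bank:9 @ bit 1 → (0xc95bb6e8>>1)&0x1ff = 0x174
len:17 @ bit 10 → (0xc95bb6e8>>10)&0x1ffff = 0x56ed  ←
state:2 @ bit 27 → (0xc95bb6e8>>27)&0x3 = 0x1
prio:2 @ bit 29 → (0xc95bb6e8>>29)&0x3 = 0x2
opcode:1 @ bit 31 → (0xc95bb6e8>>31)&0x1 = 0x1
len signed 17b, MSB=0: value = 22253

22253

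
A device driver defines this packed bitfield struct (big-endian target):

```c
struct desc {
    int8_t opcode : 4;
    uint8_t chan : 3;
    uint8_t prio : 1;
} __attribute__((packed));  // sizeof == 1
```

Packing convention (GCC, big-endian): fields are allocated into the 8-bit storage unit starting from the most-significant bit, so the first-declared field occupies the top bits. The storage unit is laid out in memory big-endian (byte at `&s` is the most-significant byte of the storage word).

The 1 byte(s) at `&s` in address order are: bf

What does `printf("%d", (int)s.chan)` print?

7

[0]=0xbf (big-endian) → word 0xbf
opcode:4 @ bit 4 → (0xbf>>4)&0xf = 0xb
chan:3 @ bit 1 → (0xbf>>1)&0x7 = 0x7  ←
prio:1 @ bit 0 → (0xbf>>0)&0x1 = 0x1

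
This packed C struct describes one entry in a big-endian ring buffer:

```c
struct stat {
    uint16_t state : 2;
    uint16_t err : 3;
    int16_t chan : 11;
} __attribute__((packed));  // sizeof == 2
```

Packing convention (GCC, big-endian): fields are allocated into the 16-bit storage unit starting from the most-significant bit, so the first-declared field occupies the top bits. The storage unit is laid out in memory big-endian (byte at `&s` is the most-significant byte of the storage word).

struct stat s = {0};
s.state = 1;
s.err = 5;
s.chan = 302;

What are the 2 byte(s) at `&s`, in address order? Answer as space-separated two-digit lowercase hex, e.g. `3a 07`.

69 2e

state (2b) val=1 bits=0x1 at bit 14: 0x4000
err (3b) val=5 bits=0x5 at bit 11: 0x6800
chan (11b) val=302 bits=0x12e at bit 0: 0x692e
word = 0x692e → big-endian bytes:
  [0]=0x69  [1]=0x2e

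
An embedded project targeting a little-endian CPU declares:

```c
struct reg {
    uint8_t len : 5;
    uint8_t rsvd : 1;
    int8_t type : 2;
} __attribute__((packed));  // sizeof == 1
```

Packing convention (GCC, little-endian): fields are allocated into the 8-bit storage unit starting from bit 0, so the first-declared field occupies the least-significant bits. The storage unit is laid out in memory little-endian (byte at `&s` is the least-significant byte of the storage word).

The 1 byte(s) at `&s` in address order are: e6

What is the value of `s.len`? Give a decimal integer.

6

[0]=0xe6 (little-endian) → word 0xe6
len [0+:5] = (word>>0) & 0x1f = 6  ←
rsvd [5+:1] = (word>>5) & 0x1 = 1
type [6+:2] = (word>>6) & 0x3 = 3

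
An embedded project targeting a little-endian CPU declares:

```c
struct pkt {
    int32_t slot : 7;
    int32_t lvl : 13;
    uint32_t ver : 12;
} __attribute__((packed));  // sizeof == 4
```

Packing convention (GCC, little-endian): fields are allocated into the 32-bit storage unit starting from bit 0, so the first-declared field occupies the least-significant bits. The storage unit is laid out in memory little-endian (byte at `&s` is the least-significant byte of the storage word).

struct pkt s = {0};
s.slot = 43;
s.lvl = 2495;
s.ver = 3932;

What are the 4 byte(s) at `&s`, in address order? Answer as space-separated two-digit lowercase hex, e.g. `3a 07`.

ab df c4 f5

[0+:7] slot=43 & 0x7f = 0x2b; word=0x0000002b
[7+:13] lvl=2495 & 0x1fff = 0x9bf; word=0x0004dfab
[20+:12] ver=3932 & 0xfff = 0xf5c; word=0xf5c4dfab
word = 0xf5c4dfab → little-endian bytes:
  [0]=0xab  [1]=0xdf  [2]=0xc4  [3]=0xf5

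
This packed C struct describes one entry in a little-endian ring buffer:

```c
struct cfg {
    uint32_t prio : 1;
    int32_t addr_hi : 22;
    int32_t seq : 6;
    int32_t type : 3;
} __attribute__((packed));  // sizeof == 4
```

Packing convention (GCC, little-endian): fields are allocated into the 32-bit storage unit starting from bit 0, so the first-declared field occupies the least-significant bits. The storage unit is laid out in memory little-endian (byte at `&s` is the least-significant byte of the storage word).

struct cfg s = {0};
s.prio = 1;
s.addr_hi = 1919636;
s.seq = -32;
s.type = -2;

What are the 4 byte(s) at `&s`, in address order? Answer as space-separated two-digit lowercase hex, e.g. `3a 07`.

[0+:1] prio=1 & 0x1 = 0x1; word=0x00000001
[1+:22] addr_hi=1919636 & 0x3fffff = 0x1d4a94; word=0x003a9529
[23+:6] seq=-32 & 0x3f = 0x20; word=0x103a9529
[29+:3] type=-2 & 0x7 = 0x6; word=0xd03a9529
word = 0xd03a9529 → little-endian bytes:
  [0]=0x29  [1]=0x95  [2]=0x3a  [3]=0xd0

29 95 3a d0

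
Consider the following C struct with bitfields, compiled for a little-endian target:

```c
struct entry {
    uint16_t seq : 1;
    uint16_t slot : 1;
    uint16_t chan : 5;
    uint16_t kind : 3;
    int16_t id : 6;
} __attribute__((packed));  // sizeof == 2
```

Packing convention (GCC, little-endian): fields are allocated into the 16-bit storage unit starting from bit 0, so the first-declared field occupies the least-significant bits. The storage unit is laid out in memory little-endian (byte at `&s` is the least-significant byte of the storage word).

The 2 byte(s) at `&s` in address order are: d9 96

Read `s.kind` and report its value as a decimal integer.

[0]=0xd9 [1]=0x96 (little-endian) → word 0x96d9
seq:1 @ bit 0 → (0x96d9>>0)&0x1 = 0x1
slot:1 @ bit 1 → (0x96d9>>1)&0x1 = 0x0
chan:5 @ bit 2 → (0x96d9>>2)&0x1f = 0x16
kind:3 @ bit 7 → (0x96d9>>7)&0x7 = 0x5  ←
id:6 @ bit 10 → (0x96d9>>10)&0x3f = 0x25

5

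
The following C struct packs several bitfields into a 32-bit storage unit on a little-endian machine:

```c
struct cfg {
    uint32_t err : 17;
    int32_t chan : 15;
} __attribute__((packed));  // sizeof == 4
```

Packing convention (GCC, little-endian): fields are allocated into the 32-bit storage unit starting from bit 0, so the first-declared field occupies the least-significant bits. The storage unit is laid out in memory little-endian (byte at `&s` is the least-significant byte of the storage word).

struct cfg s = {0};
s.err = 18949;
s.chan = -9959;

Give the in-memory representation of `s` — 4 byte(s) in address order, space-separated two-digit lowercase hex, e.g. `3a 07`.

05 4a 32 b2

err (17b) val=18949 bits=0x4a05 at bit 0: 0x00004a05
chan (15b) val=-9959 bits=0x5919 at bit 17: 0xb2324a05
word = 0xb2324a05 → little-endian bytes:
  [0]=0x05  [1]=0x4a  [2]=0x32  [3]=0xb2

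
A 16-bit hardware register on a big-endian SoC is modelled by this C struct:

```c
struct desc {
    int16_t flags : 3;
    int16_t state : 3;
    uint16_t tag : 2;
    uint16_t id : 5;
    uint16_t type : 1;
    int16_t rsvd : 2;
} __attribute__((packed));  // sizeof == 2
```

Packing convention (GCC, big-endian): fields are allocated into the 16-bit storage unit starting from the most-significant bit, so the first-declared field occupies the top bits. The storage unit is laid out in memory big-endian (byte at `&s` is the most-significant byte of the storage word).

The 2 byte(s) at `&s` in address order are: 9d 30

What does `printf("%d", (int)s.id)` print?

6

[0]=0x9d [1]=0x30 (big-endian) → word 0x9d30
flags:3 @ bit 13 → (0x9d30>>13)&0x7 = 0x4
state:3 @ bit 10 → (0x9d30>>10)&0x7 = 0x7
tag:2 @ bit 8 → (0x9d30>>8)&0x3 = 0x1
id:5 @ bit 3 → (0x9d30>>3)&0x1f = 0x6  ←
type:1 @ bit 2 → (0x9d30>>2)&0x1 = 0x0
rsvd:2 @ bit 0 → (0x9d30>>0)&0x3 = 0x0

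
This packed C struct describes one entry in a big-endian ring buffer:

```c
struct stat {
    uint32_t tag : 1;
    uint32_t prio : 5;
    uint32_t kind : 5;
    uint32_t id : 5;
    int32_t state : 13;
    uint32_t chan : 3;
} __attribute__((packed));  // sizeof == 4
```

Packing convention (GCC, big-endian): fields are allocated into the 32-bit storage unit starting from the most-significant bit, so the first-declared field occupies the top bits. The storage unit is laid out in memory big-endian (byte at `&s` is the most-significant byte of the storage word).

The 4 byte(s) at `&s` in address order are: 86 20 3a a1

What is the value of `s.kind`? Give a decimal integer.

[0]=0x86 [1]=0x20 [2]=0x3a [3]=0xa1 (big-endian) → word 0x86203aa1
tag [31+:1] = (word>>31) & 0x1 = 1
prio [26+:5] = (word>>26) & 0x1f = 1
kind [21+:5] = (word>>21) & 0x1f = 17  ←
id [16+:5] = (word>>16) & 0x1f = 0
state [3+:13] = (word>>3) & 0x1fff = 1876
chan [0+:3] = (word>>0) & 0x7 = 1

17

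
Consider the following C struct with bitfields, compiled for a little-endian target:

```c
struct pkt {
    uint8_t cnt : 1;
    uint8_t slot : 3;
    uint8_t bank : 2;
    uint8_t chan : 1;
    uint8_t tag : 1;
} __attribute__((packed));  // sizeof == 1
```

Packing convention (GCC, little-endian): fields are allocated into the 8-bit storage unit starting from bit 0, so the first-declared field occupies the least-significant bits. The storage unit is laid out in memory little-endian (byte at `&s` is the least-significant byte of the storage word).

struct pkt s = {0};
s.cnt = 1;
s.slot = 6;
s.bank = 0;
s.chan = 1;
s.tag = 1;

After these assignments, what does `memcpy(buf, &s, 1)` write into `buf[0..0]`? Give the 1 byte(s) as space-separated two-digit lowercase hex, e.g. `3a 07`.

cd

[0+:1] cnt=1 & 0x1 = 0x1; word=0x01
[1+:3] slot=6 & 0x7 = 0x6; word=0x0d
[4+:2] bank=0 & 0x3 = 0x0; word=0x0d
[6+:1] chan=1 & 0x1 = 0x1; word=0x4d
[7+:1] tag=1 & 0x1 = 0x1; word=0xcd
word = 0xcd → little-endian bytes:
  [0]=0xcd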